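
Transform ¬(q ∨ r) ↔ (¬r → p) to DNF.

¬(q ∨ r) ↔ (¬r → p)
≡ (¬(q ∨ r) → (¬r → p)) ∧ ((¬r → p) → ¬(q ∨ r))   [eliminate ↔]
≡ (¬¬(q ∨ r) ∨ (¬r → p)) ∧ ((¬r → p) → ¬(q ∨ r))   [eliminate →]
≡ (¬¬(q ∨ r) ∨ ¬¬r ∨ p) ∧ ((¬r → p) → ¬(q ∨ r))   [eliminate →]
≡ (¬¬(q ∨ r) ∨ ¬¬r ∨ p) ∧ (¬(¬r → p) ∨ ¬(q ∨ r))   [eliminate →]
≡ (¬¬(q ∨ r) ∨ ¬¬r ∨ p) ∧ (¬(¬¬r ∨ p) ∨ ¬(q ∨ r))   [eliminate →]
≡ (q ∨ r ∨ ¬¬r ∨ p) ∧ (¬(¬¬r ∨ p) ∨ ¬(q ∨ r))   [double negation]
≡ (q ∨ r ∨ r ∨ p) ∧ (¬(¬¬r ∨ p) ∨ ¬(q ∨ r))   [double negation]
≡ (q ∨ r ∨ r ∨ p) ∧ ((¬¬¬r ∧ ¬p) ∨ ¬(q ∨ r))   [De Morgan]
≡ (q ∨ r ∨ r ∨ p) ∧ ((¬r ∧ ¬p) ∨ ¬(q ∨ r))   [double negation]
≡ (q ∨ r ∨ r ∨ p) ∧ ((¬r ∧ ¬p) ∨ (¬q ∧ ¬r))   [De Morgan]
≡ (q ∧ ¬r ∧ ¬p) ∨ (q ∧ ¬q ∧ ¬r) ∨ (r ∧ ¬r ∧ ¬p) ∨ (r ∧ ¬q ∧ ¬r) ∨ (r ∧ ¬r ∧ ¬p) ∨ (r ∧ ¬q ∧ ¬r) ∨ (p ∧ ¬r ∧ ¬p) ∨ (p ∧ ¬q ∧ ¬r)   [distribute ∧ over ∨]
≡ (q ∧ ¬r ∧ ¬p) ∨ (p ∧ ¬q ∧ ¬r)   [simplify]

(q ∧ ¬r ∧ ¬p) ∨ (p ∧ ¬q ∧ ¬r)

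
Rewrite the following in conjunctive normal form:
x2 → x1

¬x2 ∨ x1

x2 → x1
⇔ ¬x2 ∨ x1   [eliminate →]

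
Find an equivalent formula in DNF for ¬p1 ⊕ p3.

(¬p1 ∧ ¬p3) ∨ (p1 ∧ p3)

¬p1 ⊕ p3
⇔ (¬p1 ∧ ¬p3) ∨ (¬¬p1 ∧ p3)   [expand ⊕]
⇔ (¬p1 ∧ ¬p3) ∨ (p1 ∧ p3)   [double negation]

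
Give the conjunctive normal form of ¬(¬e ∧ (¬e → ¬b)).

e ∨ b

¬(¬e ∧ (¬e → ¬b))
= ¬(¬e ∧ (¬¬e ∨ ¬b))   [eliminate →]
= ¬¬e ∨ ¬(¬¬e ∨ ¬b)   [De Morgan]
= e ∨ ¬(¬¬e ∨ ¬b)   [double negation]
= e ∨ (¬¬¬e ∧ ¬¬b)   [De Morgan]
= e ∨ (¬e ∧ ¬¬b)   [double negation]
= e ∨ (¬e ∧ b)   [double negation]
= (e ∨ ¬e) ∧ (e ∨ b)   [distribute ∨ over ∧]
= e ∨ b   [simplify]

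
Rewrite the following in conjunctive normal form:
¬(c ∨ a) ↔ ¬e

¬(c ∨ a) ↔ ¬e
⇔ (¬(c ∨ a) → ¬e) ∧ (¬e → ¬(c ∨ a))   [eliminate ↔]
⇔ (¬¬(c ∨ a) ∨ ¬e) ∧ (¬e → ¬(c ∨ a))   [eliminate →]
⇔ (¬¬(c ∨ a) ∨ ¬e) ∧ (¬¬e ∨ ¬(c ∨ a))   [eliminate →]
⇔ (c ∨ a ∨ ¬e) ∧ (¬¬e ∨ ¬(c ∨ a))   [double negation]
⇔ (c ∨ a ∨ ¬e) ∧ (e ∨ ¬(c ∨ a))   [double negation]
⇔ (c ∨ a ∨ ¬e) ∧ (e ∨ (¬c ∧ ¬a))   [De Morgan]
⇔ (c ∨ a ∨ ¬e) ∧ (e ∨ ¬c) ∧ (e ∨ ¬a)   [distribute ∨ over ∧]

(c ∨ a ∨ ¬e) ∧ (e ∨ ¬c) ∧ (e ∨ ¬a)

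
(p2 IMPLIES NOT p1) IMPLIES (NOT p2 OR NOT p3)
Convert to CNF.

(p2 IMPLIES NOT p1) IMPLIES (NOT p2 OR NOT p3)
≡ NOT (p2 IMPLIES NOT p1) OR NOT p2 OR NOT p3   [eliminate IMPLIES]
≡ NOT (NOT p2 OR NOT p1) OR NOT p2 OR NOT p3   [eliminate IMPLIES]
≡ (NOT NOT p2 AND NOT NOT p1) OR NOT p2 OR NOT p3   [De Morgan]
≡ (p2 AND NOT NOT p1) OR NOT p2 OR NOT p3   [double negation]
≡ (p2 AND p1) OR NOT p2 OR NOT p3   [double negation]
≡ (p2 OR NOT p2 OR NOT p3) AND (p1 OR NOT p2 OR NOT p3)   [distribute OR over AND]
≡ p1 OR NOT p2 OR NOT p3   [simplify]

p1 OR NOT p2 OR NOT p3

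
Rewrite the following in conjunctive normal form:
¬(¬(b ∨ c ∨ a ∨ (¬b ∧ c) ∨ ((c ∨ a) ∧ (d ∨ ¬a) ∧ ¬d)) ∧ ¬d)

¬(¬(b ∨ c ∨ a ∨ (¬b ∧ c) ∨ ((c ∨ a) ∧ (d ∨ ¬a) ∧ ¬d)) ∧ ¬d)
≡ ¬¬(b ∨ c ∨ a ∨ (¬b ∧ c) ∨ ((c ∨ a) ∧ (d ∨ ¬a) ∧ ¬d)) ∨ ¬¬d   — De Morgan
≡ b ∨ c ∨ a ∨ (¬b ∧ c) ∨ ((c ∨ a) ∧ (d ∨ ¬a) ∧ ¬d) ∨ ¬¬d   — double negation
≡ b ∨ c ∨ a ∨ (¬b ∧ c) ∨ ((c ∨ a) ∧ (d ∨ ¬a) ∧ ¬d) ∨ d   — double negation
≡ (b ∨ c ∨ a ∨ ¬b ∨ c ∨ a ∨ d) ∧ (b ∨ c ∨ a ∨ ¬b ∨ d ∨ ¬a ∨ d) ∧ (b ∨ c ∨ a ∨ ¬b ∨ ¬d ∨ d) ∧ (b ∨ c ∨ a ∨ c ∨ c ∨ a ∨ d) ∧ (b ∨ c ∨ a ∨ c ∨ d ∨ ¬a ∨ d) ∧ (b ∨ c ∨ a ∨ c ∨ ¬d ∨ d)   — distribute ∨ over ∧
≡ b ∨ c ∨ a ∨ d   — simplify

b ∨ c ∨ a ∨ d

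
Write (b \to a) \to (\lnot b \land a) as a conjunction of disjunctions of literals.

(b \lor a) \land (\lnot a \lor \lnot b)

(b \to a) \to (\lnot b \land a)
≡ \lnot (b \to a) \lor (\lnot b \land a)   [eliminate \to]
≡ \lnot (\lnot b \lor a) \lor (\lnot b \land a)   [eliminate \to]
≡ (\lnot \lnot b \land \lnot a) \lor (\lnot b \land a)   [De Morgan]
≡ (b \land \lnot a) \lor (\lnot b \land a)   [double negation]
≡ (b \lor \lnot b) \land (b \lor a) \land (\lnot a \lor \lnot b) \land (\lnot a \lor a)   [distribute \lor over \land]
≡ (b \lor a) \land (\lnot a \lor \lnot b)   [simplify]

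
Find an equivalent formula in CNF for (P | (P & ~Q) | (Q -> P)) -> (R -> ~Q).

(P | (P & ~Q) | (Q -> P)) -> (R -> ~Q)
≡ ~(P | (P & ~Q) | (Q -> P)) | (R -> ~Q)
≡ ~(P | (P & ~Q) | ~Q | P) | (R -> ~Q)
≡ ~(P | (P & ~Q) | ~Q | P) | ~R | ~Q
≡ (~P & ~(P & ~Q) & ~~Q & ~P) | ~R | ~Q
≡ (~P & (~P | ~~Q) & ~~Q & ~P) | ~R | ~Q
≡ (~P & (~P | Q) & ~~Q & ~P) | ~R | ~Q
≡ (~P & (~P | Q) & Q & ~P) | ~R | ~Q
≡ (~P | ~R | ~Q) & (~P | Q | ~R | ~Q) & (Q | ~R | ~Q) & (~P | ~R | ~Q)
≡ ~P | ~R | ~Q

~P | ~R | ~Q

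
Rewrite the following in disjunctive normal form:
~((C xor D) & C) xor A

(D & C & ~A) | (~C & ~A) | (C & ~D & A)

~((C xor D) & C) xor A
≡ (~((C xor D) & C) & ~A) | (~~((C xor D) & C) & A)
≡ (~(((C & ~D) | (~C & D)) & C) & ~A) | (~~((C xor D) & C) & A)
≡ (~(((C & ~D) | (~C & D)) & C) & ~A) | (~~(((C & ~D) | (~C & D)) & C) & A)
≡ ((~((C & ~D) | (~C & D)) | ~C) & ~A) | (~~(((C & ~D) | (~C & D)) & C) & A)
≡ (((~(C & ~D) & ~(~C & D)) | ~C) & ~A) | (~~(((C & ~D) | (~C & D)) & C) & A)
≡ ((((~C | ~~D) & ~(~C & D)) | ~C) & ~A) | (~~(((C & ~D) | (~C & D)) & C) & A)
≡ ((((~C | D) & ~(~C & D)) | ~C) & ~A) | (~~(((C & ~D) | (~C & D)) & C) & A)
≡ ((((~C | D) & (~~C | ~D)) | ~C) & ~A) | (~~(((C & ~D) | (~C & D)) & C) & A)
≡ ((((~C | D) & (C | ~D)) | ~C) & ~A) | (~~(((C & ~D) | (~C & D)) & C) & A)
≡ ((((~C | D) & (C | ~D)) | ~C) & ~A) | (((C & ~D) | (~C & D)) & C & A)
≡ (~C & C & ~A) | (~C & ~D & ~A) | (D & C & ~A) | (D & ~D & ~A) | (~C & ~A) | (C & ~D & C & A) | (~C & D & C & A)
≡ (D & C & ~A) | (~C & ~A) | (C & ~D & A)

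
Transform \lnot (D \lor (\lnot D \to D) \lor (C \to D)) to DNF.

\lnot (D \lor (\lnot D \to D) \lor (C \to D))
= \lnot (D \lor \lnot \lnot D \lor D \lor (C \to D))   [eliminate \to]
= \lnot (D \lor \lnot \lnot D \lor D \lor \lnot C \lor D)   [eliminate \to]
= \lnot D \land \lnot \lnot \lnot D \land \lnot D \land \lnot \lnot C \land \lnot D   [De Morgan]
= \lnot D \land \lnot D \land \lnot D \land \lnot \lnot C \land \lnot D   [double negation]
= \lnot D \land \lnot D \land \lnot D \land C \land \lnot D   [double negation]
= \lnot D \land C   [simplify]

\lnot D \land C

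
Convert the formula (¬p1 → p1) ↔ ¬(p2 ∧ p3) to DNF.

(¬p1 ∧ p2 ∧ p3) ∨ (¬p2 ∧ p1) ∨ (¬p3 ∧ p1)

(¬p1 → p1) ↔ ¬(p2 ∧ p3)
= ((¬p1 → p1) → ¬(p2 ∧ p3)) ∧ (¬(p2 ∧ p3) → (¬p1 → p1))   — eliminate ↔
= (¬(¬p1 → p1) ∨ ¬(p2 ∧ p3)) ∧ (¬(p2 ∧ p3) → (¬p1 → p1))   — eliminate →
= (¬(¬¬p1 ∨ p1) ∨ ¬(p2 ∧ p3)) ∧ (¬(p2 ∧ p3) → (¬p1 → p1))   — eliminate →
= (¬(¬¬p1 ∨ p1) ∨ ¬(p2 ∧ p3)) ∧ (¬¬(p2 ∧ p3) ∨ (¬p1 → p1))   — eliminate →
= (¬(¬¬p1 ∨ p1) ∨ ¬(p2 ∧ p3)) ∧ (¬¬(p2 ∧ p3) ∨ ¬¬p1 ∨ p1)   — eliminate →
= ((¬¬¬p1 ∧ ¬p1) ∨ ¬(p2 ∧ p3)) ∧ (¬¬(p2 ∧ p3) ∨ ¬¬p1 ∨ p1)   — De Morgan
= ((¬p1 ∧ ¬p1) ∨ ¬(p2 ∧ p3)) ∧ (¬¬(p2 ∧ p3) ∨ ¬¬p1 ∨ p1)   — double negation
= ((¬p1 ∧ ¬p1) ∨ ¬p2 ∨ ¬p3) ∧ (¬¬(p2 ∧ p3) ∨ ¬¬p1 ∨ p1)   — De Morgan
= ((¬p1 ∧ ¬p1) ∨ ¬p2 ∨ ¬p3) ∧ ((p2 ∧ p3) ∨ ¬¬p1 ∨ p1)   — double negation
= ((¬p1 ∧ ¬p1) ∨ ¬p2 ∨ ¬p3) ∧ ((p2 ∧ p3) ∨ p1 ∨ p1)   — double negation
= (¬p1 ∧ ¬p1 ∧ p2 ∧ p3) ∨ (¬p1 ∧ ¬p1 ∧ p1) ∨ (¬p1 ∧ ¬p1 ∧ p1) ∨ (¬p2 ∧ p2 ∧ p3) ∨ (¬p2 ∧ p1) ∨ (¬p2 ∧ p1) ∨ (¬p3 ∧ p2 ∧ p3) ∨ (¬p3 ∧ p1) ∨ (¬p3 ∧ p1)   — distribute ∧ over ∨
= (¬p1 ∧ p2 ∧ p3) ∨ (¬p2 ∧ p1) ∨ (¬p3 ∧ p1)   — simplify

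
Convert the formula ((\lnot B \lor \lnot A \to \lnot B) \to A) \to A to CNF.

A \lor \lnot B

((\lnot B \lor \lnot A \to \lnot B) \to A) \to A
≡ \lnot ((\lnot B \lor \lnot A \to \lnot B) \to A) \lor A   — eliminate \to
≡ \lnot (\lnot (\lnot B \lor \lnot A \to \lnot B) \lor A) \lor A   — eliminate \to
≡ \lnot (\lnot (\lnot (\lnot B \lor \lnot A) \lor \lnot B) \lor A) \lor A   — eliminate \to
≡ \lnot \lnot (\lnot (\lnot B \lor \lnot A) \lor \lnot B) \land \lnot A \lor A   — De Morgan
≡ (\lnot (\lnot B \lor \lnot A) \lor \lnot B) \land \lnot A \lor A   — double negation
≡ (\lnot \lnot B \land \lnot \lnot A \lor \lnot B) \land \lnot A \lor A   — De Morgan
≡ (B \land \lnot \lnot A \lor \lnot B) \land \lnot A \lor A   — double negation
≡ (B \land A \lor \lnot B) \land \lnot A \lor A   — double negation
≡ (B \lor \lnot B \lor A) \land (A \lor \lnot B \lor A) \land (\lnot A \lor A)   — distribute \lor over \land
≡ A \lor \lnot B   — simplify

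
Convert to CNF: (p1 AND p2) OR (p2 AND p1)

p1 AND p2

(p1 AND p2) OR (p2 AND p1)
≡ (p1 OR p2) AND (p1 OR p1) AND (p2 OR p2) AND (p2 OR p1)   (distribute OR over AND)
≡ p1 AND p2   (simplify)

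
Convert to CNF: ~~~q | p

~~~q | p
⇔ ~q | p   [double negation]

~q | p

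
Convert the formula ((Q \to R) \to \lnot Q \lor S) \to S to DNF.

R \land Q \land \lnot S \lor S

((Q \to R) \to \lnot Q \lor S) \to S
≡ \lnot ((Q \to R) \to \lnot Q \lor S) \lor S   [eliminate \to]
≡ \lnot (\lnot (Q \to R) \lor \lnot Q \lor S) \lor S   [eliminate \to]
≡ \lnot (\lnot (\lnot Q \lor R) \lor \lnot Q \lor S) \lor S   [eliminate \to]
≡ \lnot \lnot (\lnot Q \lor R) \land \lnot \lnot Q \land \lnot S \lor S   [De Morgan]
≡ (\lnot Q \lor R) \land \lnot \lnot Q \land \lnot S \lor S   [double negation]
≡ (\lnot Q \lor R) \land Q \land \lnot S \lor S   [double negation]
≡ \lnot Q \land Q \land \lnot S \lor R \land Q \land \lnot S \lor S   [distribute \land over \lor]
≡ R \land Q \land \lnot S \lor S   [simplify]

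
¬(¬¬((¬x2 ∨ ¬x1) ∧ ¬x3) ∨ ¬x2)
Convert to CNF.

¬(¬¬((¬x2 ∨ ¬x1) ∧ ¬x3) ∨ ¬x2)
⇔ ¬¬¬((¬x2 ∨ ¬x1) ∧ ¬x3) ∧ ¬¬x2   [De Morgan]
⇔ ¬((¬x2 ∨ ¬x1) ∧ ¬x3) ∧ ¬¬x2   [double negation]
⇔ (¬(¬x2 ∨ ¬x1) ∨ ¬¬x3) ∧ ¬¬x2   [De Morgan]
⇔ ((¬¬x2 ∧ ¬¬x1) ∨ ¬¬x3) ∧ ¬¬x2   [De Morgan]
⇔ ((x2 ∧ ¬¬x1) ∨ ¬¬x3) ∧ ¬¬x2   [double negation]
⇔ ((x2 ∧ x1) ∨ ¬¬x3) ∧ ¬¬x2   [double negation]
⇔ ((x2 ∧ x1) ∨ x3) ∧ ¬¬x2   [double negation]
⇔ ((x2 ∧ x1) ∨ x3) ∧ x2   [double negation]
⇔ (x2 ∨ x3) ∧ (x1 ∨ x3) ∧ x2   [distribute ∨ over ∧]
⇔ (x1 ∨ x3) ∧ x2   [simplify]

(x1 ∨ x3) ∧ x2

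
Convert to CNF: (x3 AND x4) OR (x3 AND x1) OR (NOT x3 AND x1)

(x3 AND x4) OR (x3 AND x1) OR (NOT x3 AND x1)
≡ (x3 OR x3 OR NOT x3) AND (x3 OR x3 OR x1) AND (x3 OR x1 OR NOT x3) AND (x3 OR x1 OR x1) AND (x4 OR x3 OR NOT x3) AND (x4 OR x3 OR x1) AND (x4 OR x1 OR NOT x3) AND (x4 OR x1 OR x1)
≡ (x3 OR x1) AND (x4 OR x1)

(x3 OR x1) AND (x4 OR x1)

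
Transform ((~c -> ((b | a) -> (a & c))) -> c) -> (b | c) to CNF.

((~c -> ((b | a) -> (a & c))) -> c) -> (b | c)
≡ ~((~c -> ((b | a) -> (a & c))) -> c) | b | c   [eliminate ->]
≡ ~(~(~c -> ((b | a) -> (a & c))) | c) | b | c   [eliminate ->]
≡ ~(~(~~c | ((b | a) -> (a & c))) | c) | b | c   [eliminate ->]
≡ ~(~(~~c | ~(b | a) | (a & c)) | c) | b | c   [eliminate ->]
≡ (~~(~~c | ~(b | a) | (a & c)) & ~c) | b | c   [De Morgan]
≡ ((~~c | ~(b | a) | (a & c)) & ~c) | b | c   [double negation]
≡ ((c | ~(b | a) | (a & c)) & ~c) | b | c   [double negation]
≡ ((c | (~b & ~a) | (a & c)) & ~c) | b | c   [De Morgan]
≡ (c | ~b | a | b | c) & (c | ~b | c | b | c) & (c | ~a | a | b | c) & (c | ~a | c | b | c) & (~c | b | c)   [distribute | over &]
≡ c | ~a | b   [simplify]

c | ~a | b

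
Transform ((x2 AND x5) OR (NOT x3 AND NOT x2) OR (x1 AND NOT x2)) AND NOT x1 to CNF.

(x2 OR NOT x3 OR x1) AND (x5 OR NOT x3 OR x1) AND (x5 OR NOT x2) AND NOT x1

((x2 AND x5) OR (NOT x3 AND NOT x2) OR (x1 AND NOT x2)) AND NOT x1
= (x2 OR NOT x3 OR x1) AND (x2 OR NOT x3 OR NOT x2) AND (x2 OR NOT x2 OR x1) AND (x2 OR NOT x2 OR NOT x2) AND (x5 OR NOT x3 OR x1) AND (x5 OR NOT x3 OR NOT x2) AND (x5 OR NOT x2 OR x1) AND (x5 OR NOT x2 OR NOT x2) AND NOT x1
= (x2 OR NOT x3 OR x1) AND (x5 OR NOT x3 OR x1) AND (x5 OR NOT x2) AND NOT x1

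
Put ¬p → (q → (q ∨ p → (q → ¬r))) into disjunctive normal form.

p ∨ ¬q ∨ ¬r

¬p → (q → (q ∨ p → (q → ¬r)))
≡ ¬¬p ∨ (q → (q ∨ p → (q → ¬r)))   — eliminate →
≡ ¬¬p ∨ ¬q ∨ (q ∨ p → (q → ¬r))   — eliminate →
≡ ¬¬p ∨ ¬q ∨ ¬(q ∨ p) ∨ (q → ¬r)   — eliminate →
≡ ¬¬p ∨ ¬q ∨ ¬(q ∨ p) ∨ ¬q ∨ ¬r   — eliminate →
≡ p ∨ ¬q ∨ ¬(q ∨ p) ∨ ¬q ∨ ¬r   — double negation
≡ p ∨ ¬q ∨ ¬q ∧ ¬p ∨ ¬q ∨ ¬r   — De Morgan
≡ p ∨ ¬q ∨ ¬r   — simplify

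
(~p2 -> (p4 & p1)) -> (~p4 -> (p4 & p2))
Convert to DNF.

(~p2 & ~p4) | (~p2 & ~p1) | p4

(~p2 -> (p4 & p1)) -> (~p4 -> (p4 & p2))
⇔ ~(~p2 -> (p4 & p1)) | (~p4 -> (p4 & p2))   [eliminate ->]
⇔ ~(~~p2 | (p4 & p1)) | (~p4 -> (p4 & p2))   [eliminate ->]
⇔ ~(~~p2 | (p4 & p1)) | ~~p4 | (p4 & p2)   [eliminate ->]
⇔ (~~~p2 & ~(p4 & p1)) | ~~p4 | (p4 & p2)   [De Morgan]
⇔ (~p2 & ~(p4 & p1)) | ~~p4 | (p4 & p2)   [double negation]
⇔ (~p2 & (~p4 | ~p1)) | ~~p4 | (p4 & p2)   [De Morgan]
⇔ (~p2 & (~p4 | ~p1)) | p4 | (p4 & p2)   [double negation]
⇔ (~p2 & ~p4) | (~p2 & ~p1) | p4 | (p4 & p2)   [distribute & over |]
⇔ (~p2 & ~p4) | (~p2 & ~p1) | p4   [simplify]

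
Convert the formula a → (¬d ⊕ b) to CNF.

a → (¬d ⊕ b)
≡ ¬a ∨ (¬d ⊕ b)   [eliminate →]
≡ ¬a ∨ ((¬d ∨ b) ∧ ¬(¬d ∧ b))   [expand ⊕]
≡ ¬a ∨ ((¬d ∨ b) ∧ (¬¬d ∨ ¬b))   [De Morgan]
≡ ¬a ∨ ((¬d ∨ b) ∧ (d ∨ ¬b))   [double negation]
≡ (¬a ∨ ¬d ∨ b) ∧ (¬a ∨ d ∨ ¬b)   [distribute ∨ over ∧]

(¬a ∨ ¬d ∨ b) ∧ (¬a ∨ d ∨ ¬b)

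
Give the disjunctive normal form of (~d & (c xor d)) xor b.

(~d & c & ~b) | (d & b) | (~c & ~d & b)

(~d & (c xor d)) xor b
= (~d & (c xor d) & ~b) | (~(~d & (c xor d)) & b)   [expand xor]
= (~d & ((c & ~d) | (~c & d)) & ~b) | (~(~d & (c xor d)) & b)   [expand xor]
= (~d & ((c & ~d) | (~c & d)) & ~b) | (~(~d & ((c & ~d) | (~c & d))) & b)   [expand xor]
= (~d & ((c & ~d) | (~c & d)) & ~b) | ((~~d | ~((c & ~d) | (~c & d))) & b)   [De Morgan]
= (~d & ((c & ~d) | (~c & d)) & ~b) | ((d | ~((c & ~d) | (~c & d))) & b)   [double negation]
= (~d & ((c & ~d) | (~c & d)) & ~b) | ((d | (~(c & ~d) & ~(~c & d))) & b)   [De Morgan]
= (~d & ((c & ~d) | (~c & d)) & ~b) | ((d | ((~c | ~~d) & ~(~c & d))) & b)   [De Morgan]
= (~d & ((c & ~d) | (~c & d)) & ~b) | ((d | ((~c | d) & ~(~c & d))) & b)   [double negation]
= (~d & ((c & ~d) | (~c & d)) & ~b) | ((d | ((~c | d) & (~~c | ~d))) & b)   [De Morgan]
= (~d & ((c & ~d) | (~c & d)) & ~b) | ((d | ((~c | d) & (c | ~d))) & b)   [double negation]
= (~d & c & ~d & ~b) | (~d & ~c & d & ~b) | (d & b) | (~c & c & b) | (~c & ~d & b) | (d & c & b) | (d & ~d & b)   [distribute & over |]
= (~d & c & ~b) | (d & b) | (~c & ~d & b)   [simplify]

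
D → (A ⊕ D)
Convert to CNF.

D → (A ⊕ D)
⇔ ¬D ∨ (A ⊕ D)   [eliminate →]
⇔ ¬D ∨ ((A ∨ D) ∧ ¬(A ∧ D))   [expand ⊕]
⇔ ¬D ∨ ((A ∨ D) ∧ (¬A ∨ ¬D))   [De Morgan]
⇔ (¬D ∨ A ∨ D) ∧ (¬D ∨ ¬A ∨ ¬D)   [distribute ∨ over ∧]
⇔ ¬D ∨ ¬A   [simplify]

¬D ∨ ¬A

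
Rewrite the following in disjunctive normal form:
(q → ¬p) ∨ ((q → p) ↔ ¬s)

¬q ∨ ¬p ∨ (¬s ∧ p)

(q → ¬p) ∨ ((q → p) ↔ ¬s)
⇔ ¬q ∨ ¬p ∨ ((q → p) ↔ ¬s)   — eliminate →
⇔ ¬q ∨ ¬p ∨ (((q → p) → ¬s) ∧ (¬s → (q → p)))   — eliminate ↔
⇔ ¬q ∨ ¬p ∨ ((¬(q → p) ∨ ¬s) ∧ (¬s → (q → p)))   — eliminate →
⇔ ¬q ∨ ¬p ∨ ((¬(¬q ∨ p) ∨ ¬s) ∧ (¬s → (q → p)))   — eliminate →
⇔ ¬q ∨ ¬p ∨ ((¬(¬q ∨ p) ∨ ¬s) ∧ (¬¬s ∨ (q → p)))   — eliminate →
⇔ ¬q ∨ ¬p ∨ ((¬(¬q ∨ p) ∨ ¬s) ∧ (¬¬s ∨ ¬q ∨ p))   — eliminate →
⇔ ¬q ∨ ¬p ∨ (((¬¬q ∧ ¬p) ∨ ¬s) ∧ (¬¬s ∨ ¬q ∨ p))   — De Morgan
⇔ ¬q ∨ ¬p ∨ (((q ∧ ¬p) ∨ ¬s) ∧ (¬¬s ∨ ¬q ∨ p))   — double negation
⇔ ¬q ∨ ¬p ∨ (((q ∧ ¬p) ∨ ¬s) ∧ (s ∨ ¬q ∨ p))   — double negation
⇔ ¬q ∨ ¬p ∨ (q ∧ ¬p ∧ s) ∨ (q ∧ ¬p ∧ ¬q) ∨ (q ∧ ¬p ∧ p) ∨ (¬s ∧ s) ∨ (¬s ∧ ¬q) ∨ (¬s ∧ p)   — distribute ∧ over ∨
⇔ ¬q ∨ ¬p ∨ (¬s ∧ p)   — simplify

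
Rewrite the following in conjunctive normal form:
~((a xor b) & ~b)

~a | b

~((a xor b) & ~b)
⇔ ~((a | b) & ~(a & b) & ~b)   [expand xor]
⇔ ~(a | b) | ~~(a & b) | ~~b   [De Morgan]
⇔ (~a & ~b) | ~~(a & b) | ~~b   [De Morgan]
⇔ (~a & ~b) | (a & b) | ~~b   [double negation]
⇔ (~a & ~b) | (a & b) | b   [double negation]
⇔ (~a | a | b) & (~a | b | b) & (~b | a | b) & (~b | b | b)   [distribute | over &]
⇔ ~a | b   [simplify]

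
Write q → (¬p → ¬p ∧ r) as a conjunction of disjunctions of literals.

¬q ∨ p ∨ r

q → (¬p → ¬p ∧ r)
≡ ¬q ∨ (¬p → ¬p ∧ r)
≡ ¬q ∨ ¬¬p ∨ ¬p ∧ r
≡ ¬q ∨ p ∨ ¬p ∧ r
≡ (¬q ∨ p ∨ ¬p) ∧ (¬q ∨ p ∨ r)
≡ ¬q ∨ p ∨ r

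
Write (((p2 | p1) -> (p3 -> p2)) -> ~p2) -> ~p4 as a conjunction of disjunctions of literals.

p2 | ~p4

(((p2 | p1) -> (p3 -> p2)) -> ~p2) -> ~p4
≡ ~(((p2 | p1) -> (p3 -> p2)) -> ~p2) | ~p4   — eliminate ->
≡ ~(~((p2 | p1) -> (p3 -> p2)) | ~p2) | ~p4   — eliminate ->
≡ ~(~(~(p2 | p1) | (p3 -> p2)) | ~p2) | ~p4   — eliminate ->
≡ ~(~(~(p2 | p1) | ~p3 | p2) | ~p2) | ~p4   — eliminate ->
≡ (~~(~(p2 | p1) | ~p3 | p2) & ~~p2) | ~p4   — De Morgan
≡ ((~(p2 | p1) | ~p3 | p2) & ~~p2) | ~p4   — double negation
≡ (((~p2 & ~p1) | ~p3 | p2) & ~~p2) | ~p4   — De Morgan
≡ (((~p2 & ~p1) | ~p3 | p2) & p2) | ~p4   — double negation
≡ (~p2 | ~p3 | p2 | ~p4) & (~p1 | ~p3 | p2 | ~p4) & (p2 | ~p4)   — distribute | over &
≡ p2 | ~p4   — simplify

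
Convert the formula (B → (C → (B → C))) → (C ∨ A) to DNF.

(B → (C → (B → C))) → (C ∨ A)
⇔ ¬(B → (C → (B → C))) ∨ C ∨ A   (eliminate →)
⇔ ¬(¬B ∨ (C → (B → C))) ∨ C ∨ A   (eliminate →)
⇔ ¬(¬B ∨ ¬C ∨ (B → C)) ∨ C ∨ A   (eliminate →)
⇔ ¬(¬B ∨ ¬C ∨ ¬B ∨ C) ∨ C ∨ A   (eliminate →)
⇔ (¬¬B ∧ ¬¬C ∧ ¬¬B ∧ ¬C) ∨ C ∨ A   (De Morgan)
⇔ (B ∧ ¬¬C ∧ ¬¬B ∧ ¬C) ∨ C ∨ A   (double negation)
⇔ (B ∧ C ∧ ¬¬B ∧ ¬C) ∨ C ∨ A   (double negation)
⇔ (B ∧ C ∧ B ∧ ¬C) ∨ C ∨ A   (double negation)
⇔ C ∨ A   (simplify)

C ∨ A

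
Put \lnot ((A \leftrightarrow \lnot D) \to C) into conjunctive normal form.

(\lnot A \lor \lnot D) \land (D \lor A) \land \lnot C

\lnot ((A \leftrightarrow \lnot D) \to C)
⇔ \lnot (\lnot (A \leftrightarrow \lnot D) \lor C)
⇔ \lnot (\lnot ((A \to \lnot D) \land (\lnot D \to A)) \lor C)
⇔ \lnot (\lnot ((\lnot A \lor \lnot D) \land (\lnot D \to A)) \lor C)
⇔ \lnot (\lnot ((\lnot A \lor \lnot D) \land (\lnot \lnot D \lor A)) \lor C)
⇔ \lnot \lnot ((\lnot A \lor \lnot D) \land (\lnot \lnot D \lor A)) \land \lnot C
⇔ (\lnot A \lor \lnot D) \land (\lnot \lnot D \lor A) \land \lnot C
⇔ (\lnot A \lor \lnot D) \land (D \lor A) \land \lnot C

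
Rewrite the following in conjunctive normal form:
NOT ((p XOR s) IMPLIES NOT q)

NOT ((p XOR s) IMPLIES NOT q)
≡ NOT (NOT (p XOR s) OR NOT q)   [eliminate IMPLIES]
≡ NOT (NOT ((p OR s) AND NOT (p AND s)) OR NOT q)   [expand XOR]
≡ NOT NOT ((p OR s) AND NOT (p AND s)) AND NOT NOT q   [De Morgan]
≡ (p OR s) AND NOT (p AND s) AND NOT NOT q   [double negation]
≡ (p OR s) AND (NOT p OR NOT s) AND NOT NOT q   [De Morgan]
≡ (p OR s) AND (NOT p OR NOT s) AND q   [double negation]

(p OR s) AND (NOT p OR NOT s) AND q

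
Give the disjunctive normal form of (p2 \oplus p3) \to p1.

(p2 \oplus p3) \to p1
= \lnot (p2 \oplus p3) \lor p1   [eliminate \to]
= \lnot ((p2 \land \lnot p3) \lor (\lnot p2 \land p3)) \lor p1   [expand \oplus]
= (\lnot (p2 \land \lnot p3) \land \lnot (\lnot p2 \land p3)) \lor p1   [De Morgan]
= ((\lnot p2 \lor \lnot \lnot p3) \land \lnot (\lnot p2 \land p3)) \lor p1   [De Morgan]
= ((\lnot p2 \lor p3) \land \lnot (\lnot p2 \land p3)) \lor p1   [double negation]
= ((\lnot p2 \lor p3) \land (\lnot \lnot p2 \lor \lnot p3)) \lor p1   [De Morgan]
= ((\lnot p2 \lor p3) \land (p2 \lor \lnot p3)) \lor p1   [double negation]
= (\lnot p2 \land p2) \lor (\lnot p2 \land \lnot p3) \lor (p3 \land p2) \lor (p3 \land \lnot p3) \lor p1   [distribute \land over \lor]
= (\lnot p2 \land \lnot p3) \lor (p3 \land p2) \lor p1   [simplify]

(\lnot p2 \land \lnot p3) \lor (p3 \land p2) \lor p1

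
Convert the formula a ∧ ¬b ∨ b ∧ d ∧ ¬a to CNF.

a ∧ ¬b ∨ b ∧ d ∧ ¬a
≡ (a ∨ b) ∧ (a ∨ d) ∧ (a ∨ ¬a) ∧ (¬b ∨ b) ∧ (¬b ∨ d) ∧ (¬b ∨ ¬a)   [distribute ∨ over ∧]
≡ (a ∨ b) ∧ (a ∨ d) ∧ (¬b ∨ d) ∧ (¬b ∨ ¬a)   [simplify]

(a ∨ b) ∧ (a ∨ d) ∧ (¬b ∨ d) ∧ (¬b ∨ ¬a)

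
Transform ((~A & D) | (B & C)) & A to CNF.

(~A | B) & (~A | C) & (D | B) & (D | C) & A

((~A & D) | (B & C)) & A
⇔ (~A | B) & (~A | C) & (D | B) & (D | C) & A   (distribute | over &)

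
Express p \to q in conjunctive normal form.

p \to q
= \lnot p \lor q

\lnot p \lor q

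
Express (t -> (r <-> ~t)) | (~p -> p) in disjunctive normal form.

~t | (~r & t) | p

(t -> (r <-> ~t)) | (~p -> p)
≡ ~t | (r <-> ~t) | (~p -> p)   (eliminate ->)
≡ ~t | ((r -> ~t) & (~t -> r)) | (~p -> p)   (eliminate <->)
≡ ~t | ((~r | ~t) & (~t -> r)) | (~p -> p)   (eliminate ->)
≡ ~t | ((~r | ~t) & (~~t | r)) | (~p -> p)   (eliminate ->)
≡ ~t | ((~r | ~t) & (~~t | r)) | ~~p | p   (eliminate ->)
≡ ~t | ((~r | ~t) & (t | r)) | ~~p | p   (double negation)
≡ ~t | ((~r | ~t) & (t | r)) | p | p   (double negation)
≡ ~t | (~r & t) | (~r & r) | (~t & t) | (~t & r) | p | p   (distribute & over |)
≡ ~t | (~r & t) | p   (simplify)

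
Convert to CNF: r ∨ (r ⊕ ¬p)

r ∨ (r ⊕ ¬p)
= r ∨ ((r ∨ ¬p) ∧ ¬(r ∧ ¬p))   [expand ⊕]
= r ∨ ((r ∨ ¬p) ∧ (¬r ∨ ¬¬p))   [De Morgan]
= r ∨ ((r ∨ ¬p) ∧ (¬r ∨ p))   [double negation]
= (r ∨ r ∨ ¬p) ∧ (r ∨ ¬r ∨ p)   [distribute ∨ over ∧]
= r ∨ ¬p   [simplify]

r ∨ ¬p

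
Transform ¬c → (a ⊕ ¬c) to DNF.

c ∨ (¬a ∧ ¬c)

¬c → (a ⊕ ¬c)
= ¬¬c ∨ (a ⊕ ¬c)
= ¬¬c ∨ (a ∧ ¬¬c) ∨ (¬a ∧ ¬c)
= c ∨ (a ∧ ¬¬c) ∨ (¬a ∧ ¬c)
= c ∨ (a ∧ c) ∨ (¬a ∧ ¬c)
= c ∨ (¬a ∧ ¬c)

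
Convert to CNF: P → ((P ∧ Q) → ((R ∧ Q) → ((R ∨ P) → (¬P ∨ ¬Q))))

¬P ∨ ¬Q ∨ ¬R

P → ((P ∧ Q) → ((R ∧ Q) → ((R ∨ P) → (¬P ∨ ¬Q))))
≡ ¬P ∨ ((P ∧ Q) → ((R ∧ Q) → ((R ∨ P) → (¬P ∨ ¬Q))))
≡ ¬P ∨ ¬(P ∧ Q) ∨ ((R ∧ Q) → ((R ∨ P) → (¬P ∨ ¬Q)))
≡ ¬P ∨ ¬(P ∧ Q) ∨ ¬(R ∧ Q) ∨ ((R ∨ P) → (¬P ∨ ¬Q))
≡ ¬P ∨ ¬(P ∧ Q) ∨ ¬(R ∧ Q) ∨ ¬(R ∨ P) ∨ ¬P ∨ ¬Q
≡ ¬P ∨ ¬P ∨ ¬Q ∨ ¬(R ∧ Q) ∨ ¬(R ∨ P) ∨ ¬P ∨ ¬Q
≡ ¬P ∨ ¬P ∨ ¬Q ∨ ¬R ∨ ¬Q ∨ ¬(R ∨ P) ∨ ¬P ∨ ¬Q
≡ ¬P ∨ ¬P ∨ ¬Q ∨ ¬R ∨ ¬Q ∨ (¬R ∧ ¬P) ∨ ¬P ∨ ¬Q
≡ (¬P ∨ ¬P ∨ ¬Q ∨ ¬R ∨ ¬Q ∨ ¬R ∨ ¬P ∨ ¬Q) ∧ (¬P ∨ ¬P ∨ ¬Q ∨ ¬R ∨ ¬Q ∨ ¬P ∨ ¬P ∨ ¬Q)
≡ ¬P ∨ ¬Q ∨ ¬R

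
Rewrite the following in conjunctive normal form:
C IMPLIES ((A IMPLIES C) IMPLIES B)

C IMPLIES ((A IMPLIES C) IMPLIES B)
≡ NOT C OR ((A IMPLIES C) IMPLIES B)   — eliminate IMPLIES
≡ NOT C OR NOT (A IMPLIES C) OR B   — eliminate IMPLIES
≡ NOT C OR NOT (NOT A OR C) OR B   — eliminate IMPLIES
≡ NOT C OR (NOT NOT A AND NOT C) OR B   — De Morgan
≡ NOT C OR (A AND NOT C) OR B   — double negation
≡ (NOT C OR A OR B) AND (NOT C OR NOT C OR B)   — distribute OR over AND
≡ NOT C OR B   — simplify

NOT C OR B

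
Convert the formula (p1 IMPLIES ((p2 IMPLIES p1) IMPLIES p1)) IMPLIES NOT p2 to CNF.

(p1 IMPLIES ((p2 IMPLIES p1) IMPLIES p1)) IMPLIES NOT p2
⇔ NOT (p1 IMPLIES ((p2 IMPLIES p1) IMPLIES p1)) OR NOT p2   (eliminate IMPLIES)
⇔ NOT (NOT p1 OR ((p2 IMPLIES p1) IMPLIES p1)) OR NOT p2   (eliminate IMPLIES)
⇔ NOT (NOT p1 OR NOT (p2 IMPLIES p1) OR p1) OR NOT p2   (eliminate IMPLIES)
⇔ NOT (NOT p1 OR NOT (NOT p2 OR p1) OR p1) OR NOT p2   (eliminate IMPLIES)
⇔ (NOT NOT p1 AND NOT NOT (NOT p2 OR p1) AND NOT p1) OR NOT p2   (De Morgan)
⇔ (p1 AND NOT NOT (NOT p2 OR p1) AND NOT p1) OR NOT p2   (double negation)
⇔ (p1 AND (NOT p2 OR p1) AND NOT p1) OR NOT p2   (double negation)
⇔ (p1 OR NOT p2) AND (NOT p2 OR p1 OR NOT p2) AND (NOT p1 OR NOT p2)   (distribute OR over AND)
⇔ (p1 OR NOT p2) AND (NOT p1 OR NOT p2)   (simplify)

(p1 OR NOT p2) AND (NOT p1 OR NOT p2)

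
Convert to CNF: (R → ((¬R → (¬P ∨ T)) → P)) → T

(R ∨ T) ∧ (¬P ∨ T)

(R → ((¬R → (¬P ∨ T)) → P)) → T
⇔ ¬(R → ((¬R → (¬P ∨ T)) → P)) ∨ T   (eliminate →)
⇔ ¬(¬R ∨ ((¬R → (¬P ∨ T)) → P)) ∨ T   (eliminate →)
⇔ ¬(¬R ∨ ¬(¬R → (¬P ∨ T)) ∨ P) ∨ T   (eliminate →)
⇔ ¬(¬R ∨ ¬(¬¬R ∨ ¬P ∨ T) ∨ P) ∨ T   (eliminate →)
⇔ (¬¬R ∧ ¬¬(¬¬R ∨ ¬P ∨ T) ∧ ¬P) ∨ T   (De Morgan)
⇔ (R ∧ ¬¬(¬¬R ∨ ¬P ∨ T) ∧ ¬P) ∨ T   (double negation)
⇔ (R ∧ (¬¬R ∨ ¬P ∨ T) ∧ ¬P) ∨ T   (double negation)
⇔ (R ∧ (R ∨ ¬P ∨ T) ∧ ¬P) ∨ T   (double negation)
⇔ (R ∨ T) ∧ (R ∨ ¬P ∨ T ∨ T) ∧ (¬P ∨ T)   (distribute ∨ over ∧)
⇔ (R ∨ T) ∧ (¬P ∨ T)   (simplify)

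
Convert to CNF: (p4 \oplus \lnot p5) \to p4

(p4 \oplus \lnot p5) \to p4
= \lnot (p4 \oplus \lnot p5) \lor p4   [eliminate \to]
= \lnot ((p4 \lor \lnot p5) \land \lnot (p4 \land \lnot p5)) \lor p4   [expand \oplus]
= \lnot (p4 \lor \lnot p5) \lor \lnot \lnot (p4 \land \lnot p5) \lor p4   [De Morgan]
= (\lnot p4 \land \lnot \lnot p5) \lor \lnot \lnot (p4 \land \lnot p5) \lor p4   [De Morgan]
= (\lnot p4 \land p5) \lor \lnot \lnot (p4 \land \lnot p5) \lor p4   [double negation]
= (\lnot p4 \land p5) \lor (p4 \land \lnot p5) \lor p4   [double negation]
= (\lnot p4 \lor p4 \lor p4) \land (\lnot p4 \lor \lnot p5 \lor p4) \land (p5 \lor p4 \lor p4) \land (p5 \lor \lnot p5 \lor p4)   [distribute \lor over \land]
= p5 \lor p4   [simplify]

p5 \lor p4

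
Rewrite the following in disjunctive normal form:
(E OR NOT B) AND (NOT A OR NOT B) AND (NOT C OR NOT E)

(E AND NOT A AND NOT C) OR (NOT B AND NOT C) OR (NOT B AND NOT E)

(E OR NOT B) AND (NOT A OR NOT B) AND (NOT C OR NOT E)
≡ (E AND NOT A AND NOT C) OR (E AND NOT A AND NOT E) OR (E AND NOT B AND NOT C) OR (E AND NOT B AND NOT E) OR (NOT B AND NOT A AND NOT C) OR (NOT B AND NOT A AND NOT E) OR (NOT B AND NOT B AND NOT C) OR (NOT B AND NOT B AND NOT E)   [distribute AND over OR]
≡ (E AND NOT A AND NOT C) OR (NOT B AND NOT C) OR (NOT B AND NOT E)   [simplify]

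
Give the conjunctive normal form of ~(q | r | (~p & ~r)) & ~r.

~q & ~r & (p | r)

~(q | r | (~p & ~r)) & ~r
⇔ ~q & ~r & ~(~p & ~r) & ~r   [De Morgan]
⇔ ~q & ~r & (~~p | ~~r) & ~r   [De Morgan]
⇔ ~q & ~r & (p | ~~r) & ~r   [double negation]
⇔ ~q & ~r & (p | r) & ~r   [double negation]
⇔ ~q & ~r & (p | r)   [simplify]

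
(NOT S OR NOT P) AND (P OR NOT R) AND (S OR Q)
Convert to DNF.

(NOT S OR NOT P) AND (P OR NOT R) AND (S OR Q)
≡ (NOT S AND P AND S) OR (NOT S AND P AND Q) OR (NOT S AND NOT R AND S) OR (NOT S AND NOT R AND Q) OR (NOT P AND P AND S) OR (NOT P AND P AND Q) OR (NOT P AND NOT R AND S) OR (NOT P AND NOT R AND Q)   — distribute AND over OR
≡ (NOT S AND P AND Q) OR (NOT S AND NOT R AND Q) OR (NOT P AND NOT R AND S) OR (NOT P AND NOT R AND Q)   — simplify

(NOT S AND P AND Q) OR (NOT S AND NOT R AND Q) OR (NOT P AND NOT R AND S) OR (NOT P AND NOT R AND Q)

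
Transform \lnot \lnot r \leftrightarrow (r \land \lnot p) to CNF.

\lnot r \lor \lnot p

\lnot \lnot r \leftrightarrow (r \land \lnot p)
≡ (\lnot \lnot r \to (r \land \lnot p)) \land ((r \land \lnot p) \to \lnot \lnot r)   (eliminate \leftrightarrow)
≡ (\lnot \lnot \lnot r \lor (r \land \lnot p)) \land ((r \land \lnot p) \to \lnot \lnot r)   (eliminate \to)
≡ (\lnot \lnot \lnot r \lor (r \land \lnot p)) \land (\lnot (r \land \lnot p) \lor \lnot \lnot r)   (eliminate \to)
≡ (\lnot r \lor (r \land \lnot p)) \land (\lnot (r \land \lnot p) \lor \lnot \lnot r)   (double negation)
≡ (\lnot r \lor (r \land \lnot p)) \land (\lnot r \lor \lnot \lnot p \lor \lnot \lnot r)   (De Morgan)
≡ (\lnot r \lor (r \land \lnot p)) \land (\lnot r \lor p \lor \lnot \lnot r)   (double negation)
≡ (\lnot r \lor (r \land \lnot p)) \land (\lnot r \lor p \lor r)   (double negation)
≡ (\lnot r \lor r) \land (\lnot r \lor \lnot p) \land (\lnot r \lor p \lor r)   (distribute \lor over \land)
≡ \lnot r \lor \lnot p   (simplify)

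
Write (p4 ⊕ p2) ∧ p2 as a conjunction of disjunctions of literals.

(¬p4 ∨ ¬p2) ∧ p2

(p4 ⊕ p2) ∧ p2
= (p4 ∨ p2) ∧ ¬(p4 ∧ p2) ∧ p2   — expand ⊕
= (p4 ∨ p2) ∧ (¬p4 ∨ ¬p2) ∧ p2   — De Morgan
= (¬p4 ∨ ¬p2) ∧ p2   — simplify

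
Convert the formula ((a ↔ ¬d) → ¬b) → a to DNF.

(¬a ∧ d ∧ b) ∨ a

((a ↔ ¬d) → ¬b) → a
≡ ¬((a ↔ ¬d) → ¬b) ∨ a   — eliminate →
≡ ¬(¬(a ↔ ¬d) ∨ ¬b) ∨ a   — eliminate →
≡ ¬(¬((a → ¬d) ∧ (¬d → a)) ∨ ¬b) ∨ a   — eliminate ↔
≡ ¬(¬((¬a ∨ ¬d) ∧ (¬d → a)) ∨ ¬b) ∨ a   — eliminate →
≡ ¬(¬((¬a ∨ ¬d) ∧ (¬¬d ∨ a)) ∨ ¬b) ∨ a   — eliminate →
≡ (¬¬((¬a ∨ ¬d) ∧ (¬¬d ∨ a)) ∧ ¬¬b) ∨ a   — De Morgan
≡ ((¬a ∨ ¬d) ∧ (¬¬d ∨ a) ∧ ¬¬b) ∨ a   — double negation
≡ ((¬a ∨ ¬d) ∧ (d ∨ a) ∧ ¬¬b) ∨ a   — double negation
≡ ((¬a ∨ ¬d) ∧ (d ∨ a) ∧ b) ∨ a   — double negation
≡ (¬a ∧ d ∧ b) ∨ (¬a ∧ a ∧ b) ∨ (¬d ∧ d ∧ b) ∨ (¬d ∧ a ∧ b) ∨ a   — distribute ∧ over ∨
≡ (¬a ∧ d ∧ b) ∨ a   — simplify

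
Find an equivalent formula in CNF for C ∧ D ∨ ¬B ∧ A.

(C ∨ ¬B) ∧ (C ∨ A) ∧ (D ∨ ¬B) ∧ (D ∨ A)

C ∧ D ∨ ¬B ∧ A
⇔ (C ∨ ¬B) ∧ (C ∨ A) ∧ (D ∨ ¬B) ∧ (D ∨ A)   — distribute ∨ over ∧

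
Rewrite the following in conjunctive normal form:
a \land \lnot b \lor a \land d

a \land (\lnot b \lor d)

a \land \lnot b \lor a \land d
= (a \lor a) \land (a \lor d) \land (\lnot b \lor a) \land (\lnot b \lor d)   (distribute \lor over \land)
= a \land (\lnot b \lor d)   (simplify)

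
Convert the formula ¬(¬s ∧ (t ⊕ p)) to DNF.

s ∨ (¬t ∧ ¬p) ∨ (p ∧ t)

¬(¬s ∧ (t ⊕ p))
≡ ¬(¬s ∧ ((t ∧ ¬p) ∨ (¬t ∧ p)))   — expand ⊕
≡ ¬¬s ∨ ¬((t ∧ ¬p) ∨ (¬t ∧ p))   — De Morgan
≡ s ∨ ¬((t ∧ ¬p) ∨ (¬t ∧ p))   — double negation
≡ s ∨ (¬(t ∧ ¬p) ∧ ¬(¬t ∧ p))   — De Morgan
≡ s ∨ ((¬t ∨ ¬¬p) ∧ ¬(¬t ∧ p))   — De Morgan
≡ s ∨ ((¬t ∨ p) ∧ ¬(¬t ∧ p))   — double negation
≡ s ∨ ((¬t ∨ p) ∧ (¬¬t ∨ ¬p))   — De Morgan
≡ s ∨ ((¬t ∨ p) ∧ (t ∨ ¬p))   — double negation
≡ s ∨ (¬t ∧ t) ∨ (¬t ∧ ¬p) ∨ (p ∧ t) ∨ (p ∧ ¬p)   — distribute ∧ over ∨
≡ s ∨ (¬t ∧ ¬p) ∨ (p ∧ t)   — simplify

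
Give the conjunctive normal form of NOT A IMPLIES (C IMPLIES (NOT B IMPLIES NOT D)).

A OR NOT C OR B OR NOT D

NOT A IMPLIES (C IMPLIES (NOT B IMPLIES NOT D))
≡ NOT NOT A OR (C IMPLIES (NOT B IMPLIES NOT D))   [eliminate IMPLIES]
≡ NOT NOT A OR NOT C OR (NOT B IMPLIES NOT D)   [eliminate IMPLIES]
≡ NOT NOT A OR NOT C OR NOT NOT B OR NOT D   [eliminate IMPLIES]
≡ A OR NOT C OR NOT NOT B OR NOT D   [double negation]
≡ A OR NOT C OR B OR NOT D   [double negation]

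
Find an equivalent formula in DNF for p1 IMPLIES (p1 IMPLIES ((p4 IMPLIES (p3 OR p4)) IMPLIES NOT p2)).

NOT p1 OR NOT p2

p1 IMPLIES (p1 IMPLIES ((p4 IMPLIES (p3 OR p4)) IMPLIES NOT p2))
⇔ NOT p1 OR (p1 IMPLIES ((p4 IMPLIES (p3 OR p4)) IMPLIES NOT p2))   [eliminate IMPLIES]
⇔ NOT p1 OR NOT p1 OR ((p4 IMPLIES (p3 OR p4)) IMPLIES NOT p2)   [eliminate IMPLIES]
⇔ NOT p1 OR NOT p1 OR NOT (p4 IMPLIES (p3 OR p4)) OR NOT p2   [eliminate IMPLIES]
⇔ NOT p1 OR NOT p1 OR NOT (NOT p4 OR p3 OR p4) OR NOT p2   [eliminate IMPLIES]
⇔ NOT p1 OR NOT p1 OR (NOT NOT p4 AND NOT p3 AND NOT p4) OR NOT p2   [De Morgan]
⇔ NOT p1 OR NOT p1 OR (p4 AND NOT p3 AND NOT p4) OR NOT p2   [double negation]
⇔ NOT p1 OR NOT p2   [simplify]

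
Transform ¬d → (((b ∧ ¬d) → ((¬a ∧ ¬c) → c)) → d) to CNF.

(d ∨ b) ∧ (d ∨ ¬a) ∧ (d ∨ ¬c)

¬d → (((b ∧ ¬d) → ((¬a ∧ ¬c) → c)) → d)
⇔ ¬¬d ∨ (((b ∧ ¬d) → ((¬a ∧ ¬c) → c)) → d)   [eliminate →]
⇔ ¬¬d ∨ ¬((b ∧ ¬d) → ((¬a ∧ ¬c) → c)) ∨ d   [eliminate →]
⇔ ¬¬d ∨ ¬(¬(b ∧ ¬d) ∨ ((¬a ∧ ¬c) → c)) ∨ d   [eliminate →]
⇔ ¬¬d ∨ ¬(¬(b ∧ ¬d) ∨ ¬(¬a ∧ ¬c) ∨ c) ∨ d   [eliminate →]
⇔ d ∨ ¬(¬(b ∧ ¬d) ∨ ¬(¬a ∧ ¬c) ∨ c) ∨ d   [double negation]
⇔ d ∨ (¬¬(b ∧ ¬d) ∧ ¬¬(¬a ∧ ¬c) ∧ ¬c) ∨ d   [De Morgan]
⇔ d ∨ (b ∧ ¬d ∧ ¬¬(¬a ∧ ¬c) ∧ ¬c) ∨ d   [double negation]
⇔ d ∨ (b ∧ ¬d ∧ ¬a ∧ ¬c ∧ ¬c) ∨ d   [double negation]
⇔ (d ∨ b ∨ d) ∧ (d ∨ ¬d ∨ d) ∧ (d ∨ ¬a ∨ d) ∧ (d ∨ ¬c ∨ d) ∧ (d ∨ ¬c ∨ d)   [distribute ∨ over ∧]
⇔ (d ∨ b) ∧ (d ∨ ¬a) ∧ (d ∨ ¬c)   [simplify]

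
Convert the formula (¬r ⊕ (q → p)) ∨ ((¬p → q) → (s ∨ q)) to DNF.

(¬r ⊕ (q → p)) ∨ ((¬p → q) → (s ∨ q))
≡ (¬r ∧ ¬(q → p)) ∨ (¬¬r ∧ (q → p)) ∨ ((¬p → q) → (s ∨ q))   [expand ⊕]
≡ (¬r ∧ ¬(¬q ∨ p)) ∨ (¬¬r ∧ (q → p)) ∨ ((¬p → q) → (s ∨ q))   [eliminate →]
≡ (¬r ∧ ¬(¬q ∨ p)) ∨ (¬¬r ∧ (¬q ∨ p)) ∨ ((¬p → q) → (s ∨ q))   [eliminate →]
≡ (¬r ∧ ¬(¬q ∨ p)) ∨ (¬¬r ∧ (¬q ∨ p)) ∨ ¬(¬p → q) ∨ s ∨ q   [eliminate →]
≡ (¬r ∧ ¬(¬q ∨ p)) ∨ (¬¬r ∧ (¬q ∨ p)) ∨ ¬(¬¬p ∨ q) ∨ s ∨ q   [eliminate →]
≡ (¬r ∧ ¬¬q ∧ ¬p) ∨ (¬¬r ∧ (¬q ∨ p)) ∨ ¬(¬¬p ∨ q) ∨ s ∨ q   [De Morgan]
≡ (¬r ∧ q ∧ ¬p) ∨ (¬¬r ∧ (¬q ∨ p)) ∨ ¬(¬¬p ∨ q) ∨ s ∨ q   [double negation]
≡ (¬r ∧ q ∧ ¬p) ∨ (r ∧ (¬q ∨ p)) ∨ ¬(¬¬p ∨ q) ∨ s ∨ q   [double negation]
≡ (¬r ∧ q ∧ ¬p) ∨ (r ∧ (¬q ∨ p)) ∨ (¬¬¬p ∧ ¬q) ∨ s ∨ q   [De Morgan]
≡ (¬r ∧ q ∧ ¬p) ∨ (r ∧ (¬q ∨ p)) ∨ (¬p ∧ ¬q) ∨ s ∨ q   [double negation]
≡ (¬r ∧ q ∧ ¬p) ∨ (r ∧ ¬q) ∨ (r ∧ p) ∨ (¬p ∧ ¬q) ∨ s ∨ q   [distribute ∧ over ∨]
≡ (r ∧ ¬q) ∨ (r ∧ p) ∨ (¬p ∧ ¬q) ∨ s ∨ q   [simplify]

(r ∧ ¬q) ∨ (r ∧ p) ∨ (¬p ∧ ¬q) ∨ s ∨ q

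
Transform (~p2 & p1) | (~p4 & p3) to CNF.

(~p2 & p1) | (~p4 & p3)
≡ (~p2 | ~p4) & (~p2 | p3) & (p1 | ~p4) & (p1 | p3)

(~p2 | ~p4) & (~p2 | p3) & (p1 | ~p4) & (p1 | p3)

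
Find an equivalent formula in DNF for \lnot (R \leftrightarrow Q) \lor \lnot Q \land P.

R \land \lnot Q \lor Q \land \lnot R \lor \lnot Q \land P

\lnot (R \leftrightarrow Q) \lor \lnot Q \land P
⇔ \lnot ((R \to Q) \land (Q \to R)) \lor \lnot Q \land P   [eliminate \leftrightarrow]
⇔ \lnot ((\lnot R \lor Q) \land (Q \to R)) \lor \lnot Q \land P   [eliminate \to]
⇔ \lnot ((\lnot R \lor Q) \land (\lnot Q \lor R)) \lor \lnot Q \land P   [eliminate \to]
⇔ \lnot (\lnot R \lor Q) \lor \lnot (\lnot Q \lor R) \lor \lnot Q \land P   [De Morgan]
⇔ \lnot \lnot R \land \lnot Q \lor \lnot (\lnot Q \lor R) \lor \lnot Q \land P   [De Morgan]
⇔ R \land \lnot Q \lor \lnot (\lnot Q \lor R) \lor \lnot Q \land P   [double negation]
⇔ R \land \lnot Q \lor \lnot \lnot Q \land \lnot R \lor \lnot Q \land P   [De Morgan]
⇔ R \land \lnot Q \lor Q \land \lnot R \lor \lnot Q \land P   [double negation]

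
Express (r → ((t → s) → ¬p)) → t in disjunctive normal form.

(r ∧ ¬t ∧ p) ∨ (r ∧ s ∧ p) ∨ t

(r → ((t → s) → ¬p)) → t
= ¬(r → ((t → s) → ¬p)) ∨ t   [eliminate →]
= ¬(¬r ∨ ((t → s) → ¬p)) ∨ t   [eliminate →]
= ¬(¬r ∨ ¬(t → s) ∨ ¬p) ∨ t   [eliminate →]
= ¬(¬r ∨ ¬(¬t ∨ s) ∨ ¬p) ∨ t   [eliminate →]
= (¬¬r ∧ ¬¬(¬t ∨ s) ∧ ¬¬p) ∨ t   [De Morgan]
= (r ∧ ¬¬(¬t ∨ s) ∧ ¬¬p) ∨ t   [double negation]
= (r ∧ (¬t ∨ s) ∧ ¬¬p) ∨ t   [double negation]
= (r ∧ (¬t ∨ s) ∧ p) ∨ t   [double negation]
= (r ∧ ¬t ∧ p) ∨ (r ∧ s ∧ p) ∨ t   [distribute ∧ over ∨]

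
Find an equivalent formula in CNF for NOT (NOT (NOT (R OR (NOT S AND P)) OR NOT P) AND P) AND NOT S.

NOT (NOT (NOT (R OR (NOT S AND P)) OR NOT P) AND P) AND NOT S
= (NOT NOT (NOT (R OR (NOT S AND P)) OR NOT P) OR NOT P) AND NOT S   (De Morgan)
= (NOT (R OR (NOT S AND P)) OR NOT P OR NOT P) AND NOT S   (double negation)
= ((NOT R AND NOT (NOT S AND P)) OR NOT P OR NOT P) AND NOT S   (De Morgan)
= ((NOT R AND (NOT NOT S OR NOT P)) OR NOT P OR NOT P) AND NOT S   (De Morgan)
= ((NOT R AND (S OR NOT P)) OR NOT P OR NOT P) AND NOT S   (double negation)
= (NOT R OR NOT P OR NOT P) AND (S OR NOT P OR NOT P OR NOT P) AND NOT S   (distribute OR over AND)
= (NOT R OR NOT P) AND (S OR NOT P) AND NOT S   (simplify)

(NOT R OR NOT P) AND (S OR NOT P) AND NOT S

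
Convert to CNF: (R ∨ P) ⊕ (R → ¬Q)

(R ∨ P) ⊕ (R → ¬Q)
≡ (R ∨ P ∨ (R → ¬Q)) ∧ ¬((R ∨ P) ∧ (R → ¬Q))
≡ (R ∨ P ∨ ¬R ∨ ¬Q) ∧ ¬((R ∨ P) ∧ (R → ¬Q))
≡ (R ∨ P ∨ ¬R ∨ ¬Q) ∧ ¬((R ∨ P) ∧ (¬R ∨ ¬Q))
≡ (R ∨ P ∨ ¬R ∨ ¬Q) ∧ (¬(R ∨ P) ∨ ¬(¬R ∨ ¬Q))
≡ (R ∨ P ∨ ¬R ∨ ¬Q) ∧ ((¬R ∧ ¬P) ∨ ¬(¬R ∨ ¬Q))
≡ (R ∨ P ∨ ¬R ∨ ¬Q) ∧ ((¬R ∧ ¬P) ∨ (¬¬R ∧ ¬¬Q))
≡ (R ∨ P ∨ ¬R ∨ ¬Q) ∧ ((¬R ∧ ¬P) ∨ (R ∧ ¬¬Q))
≡ (R ∨ P ∨ ¬R ∨ ¬Q) ∧ ((¬R ∧ ¬P) ∨ (R ∧ Q))
≡ (R ∨ P ∨ ¬R ∨ ¬Q) ∧ (¬R ∨ R) ∧ (¬R ∨ Q) ∧ (¬P ∨ R) ∧ (¬P ∨ Q)
≡ (¬R ∨ Q) ∧ (¬P ∨ R) ∧ (¬P ∨ Q)

(¬R ∨ Q) ∧ (¬P ∨ R) ∧ (¬P ∨ Q)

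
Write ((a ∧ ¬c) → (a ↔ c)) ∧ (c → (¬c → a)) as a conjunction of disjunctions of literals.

((a ∧ ¬c) → (a ↔ c)) ∧ (c → (¬c → a))
= (¬(a ∧ ¬c) ∨ (a ↔ c)) ∧ (c → (¬c → a))   [eliminate →]
= (¬(a ∧ ¬c) ∨ ((a → c) ∧ (c → a))) ∧ (c → (¬c → a))   [eliminate ↔]
= (¬(a ∧ ¬c) ∨ ((¬a ∨ c) ∧ (c → a))) ∧ (c → (¬c → a))   [eliminate →]
= (¬(a ∧ ¬c) ∨ ((¬a ∨ c) ∧ (¬c ∨ a))) ∧ (c → (¬c → a))   [eliminate →]
= (¬(a ∧ ¬c) ∨ ((¬a ∨ c) ∧ (¬c ∨ a))) ∧ (¬c ∨ (¬c → a))   [eliminate →]
= (¬(a ∧ ¬c) ∨ ((¬a ∨ c) ∧ (¬c ∨ a))) ∧ (¬c ∨ ¬¬c ∨ a)   [eliminate →]
= (¬a ∨ ¬¬c ∨ ((¬a ∨ c) ∧ (¬c ∨ a))) ∧ (¬c ∨ ¬¬c ∨ a)   [De Morgan]
= (¬a ∨ c ∨ ((¬a ∨ c) ∧ (¬c ∨ a))) ∧ (¬c ∨ ¬¬c ∨ a)   [double negation]
= (¬a ∨ c ∨ ((¬a ∨ c) ∧ (¬c ∨ a))) ∧ (¬c ∨ c ∨ a)   [double negation]
= (¬a ∨ c ∨ ¬a ∨ c) ∧ (¬a ∨ c ∨ ¬c ∨ a) ∧ (¬c ∨ c ∨ a)   [distribute ∨ over ∧]
= ¬a ∨ c   [simplify]

¬a ∨ c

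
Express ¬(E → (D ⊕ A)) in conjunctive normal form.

E ∧ (¬D ∨ A) ∧ (¬A ∨ D)

¬(E → (D ⊕ A))
= ¬(¬E ∨ (D ⊕ A))   — eliminate →
= ¬(¬E ∨ ((D ∨ A) ∧ ¬(D ∧ A)))   — expand ⊕
= ¬¬E ∧ ¬((D ∨ A) ∧ ¬(D ∧ A))   — De Morgan
= E ∧ ¬((D ∨ A) ∧ ¬(D ∧ A))   — double negation
= E ∧ (¬(D ∨ A) ∨ ¬¬(D ∧ A))   — De Morgan
= E ∧ ((¬D ∧ ¬A) ∨ ¬¬(D ∧ A))   — De Morgan
= E ∧ ((¬D ∧ ¬A) ∨ (D ∧ A))   — double negation
= E ∧ (¬D ∨ D) ∧ (¬D ∨ A) ∧ (¬A ∨ D) ∧ (¬A ∨ A)   — distribute ∨ over ∧
= E ∧ (¬D ∨ A) ∧ (¬A ∨ D)   — simplify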